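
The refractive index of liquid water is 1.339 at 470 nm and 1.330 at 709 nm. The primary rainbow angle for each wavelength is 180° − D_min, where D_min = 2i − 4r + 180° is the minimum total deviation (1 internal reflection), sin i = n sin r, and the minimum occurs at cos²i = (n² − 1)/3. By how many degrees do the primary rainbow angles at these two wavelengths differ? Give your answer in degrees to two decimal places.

At 470 nm (n = 1.339): cos²i = 0.26431 → i = 59.062°, r = 39.834°, D_min = 138.786°, rainbow angle = 41.214°.
At 709 nm (n = 1.330): cos²i = 0.25630 → i = 59.585°, r = 40.422°, D_min = 137.484°, rainbow angle = 42.516°.
Angular width = |41.214° − 42.516°| = 1.303°.

1.30°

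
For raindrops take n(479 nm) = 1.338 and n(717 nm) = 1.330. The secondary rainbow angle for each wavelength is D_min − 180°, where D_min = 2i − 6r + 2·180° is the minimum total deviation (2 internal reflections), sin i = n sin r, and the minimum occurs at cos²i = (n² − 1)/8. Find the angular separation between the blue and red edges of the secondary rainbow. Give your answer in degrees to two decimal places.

At 479 nm (n = 1.338): cos²i = 0.09878 → i = 71.682°, r = 45.195°, D_min = 232.193°, rainbow angle = 52.193°.
At 717 nm (n = 1.330): cos²i = 0.09611 → i = 71.940°, r = 45.630°, D_min = 230.101°, rainbow angle = 50.101°.
Angular width = |52.193° − 50.101°| = 2.092°.

2.09°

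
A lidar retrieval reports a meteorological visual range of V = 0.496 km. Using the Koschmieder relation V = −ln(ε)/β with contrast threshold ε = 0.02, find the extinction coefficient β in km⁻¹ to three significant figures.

β = −ln(0.02) / V = 3.912 / 0.496 = 7.8871 km⁻¹.

7.89 km⁻¹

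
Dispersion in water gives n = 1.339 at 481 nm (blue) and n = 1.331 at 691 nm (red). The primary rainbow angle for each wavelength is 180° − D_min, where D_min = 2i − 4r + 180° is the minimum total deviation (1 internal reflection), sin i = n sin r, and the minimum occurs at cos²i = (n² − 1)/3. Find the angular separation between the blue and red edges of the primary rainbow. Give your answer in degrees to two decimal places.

At 481 nm (n = 1.339): cos²i = 0.26431 → i = 59.062°, r = 39.834°, D_min = 138.786°, rainbow angle = 41.214°.
At 691 nm (n = 1.331): cos²i = 0.25719 → i = 59.527°, r = 40.356°, D_min = 137.630°, rainbow angle = 42.370°.
Angular width = |41.214° − 42.370°| = 1.156°.

1.16°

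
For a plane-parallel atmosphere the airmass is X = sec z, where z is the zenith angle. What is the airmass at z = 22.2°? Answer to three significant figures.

X = sec z = 1/cos 22.2° = 1/0.9259 = 1.0801.

1.08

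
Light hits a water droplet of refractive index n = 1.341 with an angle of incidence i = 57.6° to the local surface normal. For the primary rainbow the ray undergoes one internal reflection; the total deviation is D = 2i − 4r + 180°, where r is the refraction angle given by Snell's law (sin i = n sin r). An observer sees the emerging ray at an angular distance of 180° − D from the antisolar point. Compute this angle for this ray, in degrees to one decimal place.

sin r = sin 57.6° / 1.341 = 0.8443/1.341 = 0.6296; r = 39.02°.
D = 2·57.6° − 4·39.02° + 180° = 115.20° − 156.09° + 180° = 139.11°.
Angle from antisolar point = 180° − D = 40.89°.

40.9°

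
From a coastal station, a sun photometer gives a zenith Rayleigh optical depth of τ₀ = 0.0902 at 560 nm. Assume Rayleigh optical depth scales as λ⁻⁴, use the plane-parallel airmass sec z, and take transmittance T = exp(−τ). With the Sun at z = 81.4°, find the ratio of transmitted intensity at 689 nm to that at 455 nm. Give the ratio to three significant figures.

3.07

Airmass: sec 81.4° = 6.6874.
τ(689 nm) = 0.0902 × (560/689)⁴ × 6.6874 = 0.0902 × 0.4364 × 6.6874 = 0.2632.
τ(455 nm) = 0.0902 × (560/455)⁴ × 6.6874 = 0.0902 × 2.2946 × 6.6874 = 1.3841.
T(689)/T(455) = exp(τ_B − τ_A) = exp(1.1209) = 3.0675.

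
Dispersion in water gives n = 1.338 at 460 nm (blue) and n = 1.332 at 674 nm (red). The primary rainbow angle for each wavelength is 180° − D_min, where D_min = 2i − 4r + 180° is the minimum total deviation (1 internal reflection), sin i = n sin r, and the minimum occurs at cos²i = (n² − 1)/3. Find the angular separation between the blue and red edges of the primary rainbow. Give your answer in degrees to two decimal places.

At 460 nm (n = 1.338): cos²i = 0.26341 → i = 59.120°, r = 39.899°, D_min = 138.643°, rainbow angle = 41.357°.
At 674 nm (n = 1.332): cos²i = 0.25807 → i = 59.469°, r = 40.290°, D_min = 137.776°, rainbow angle = 42.224°.
Angular width = |41.357° − 42.224°| = 0.867°.

0.87°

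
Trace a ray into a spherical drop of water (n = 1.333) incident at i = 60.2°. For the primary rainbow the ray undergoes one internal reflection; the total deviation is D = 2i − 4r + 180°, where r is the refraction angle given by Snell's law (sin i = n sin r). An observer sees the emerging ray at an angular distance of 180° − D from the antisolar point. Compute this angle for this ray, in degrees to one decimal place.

sin r = sin 60.2° / 1.333 = 0.8678/1.333 = 0.6510; r = 40.62°.
D = 2·60.2° − 4·40.62° + 180° = 120.40° − 162.46° + 180° = 137.94°.
Angle from antisolar point = 180° − D = 42.06°.

42.1°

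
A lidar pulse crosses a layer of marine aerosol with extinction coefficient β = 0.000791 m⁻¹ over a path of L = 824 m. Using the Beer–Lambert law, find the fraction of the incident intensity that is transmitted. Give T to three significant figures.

0.521

τ = β·L = 0.000791 × 824 = 0.6518.
T = exp(−0.6518) = 0.5211.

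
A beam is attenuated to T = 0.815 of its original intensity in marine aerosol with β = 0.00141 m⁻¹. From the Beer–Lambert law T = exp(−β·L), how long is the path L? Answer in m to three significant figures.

145 m

Beer–Lambert: T = exp(−βL) ⇒ L = −ln(T)/β = −ln(0.815)/0.00141 = 0.2046/0.00141 = 145.1 m.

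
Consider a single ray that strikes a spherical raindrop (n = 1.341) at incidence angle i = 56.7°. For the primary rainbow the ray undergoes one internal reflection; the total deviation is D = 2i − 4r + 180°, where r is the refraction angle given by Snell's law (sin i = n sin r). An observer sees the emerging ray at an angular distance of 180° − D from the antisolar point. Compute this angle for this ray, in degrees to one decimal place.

sin r = sin 56.7° / 1.341 = 0.8358/1.341 = 0.6233; r = 38.56°.
D = 2·56.7° − 4·38.56° + 180° = 113.40° − 154.22° + 180° = 139.18°.
Angle from antisolar point = 180° − D = 40.82°.

40.8°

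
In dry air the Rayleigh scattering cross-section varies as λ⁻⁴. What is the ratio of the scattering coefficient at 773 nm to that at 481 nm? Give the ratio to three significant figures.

Rayleigh scattering ∝ λ⁻⁴, so the ratio of coefficients is the inverse fourth power of the wavelength ratio.
σ(773)/σ(481) = (481/773)⁴ = (0.6223)⁴ = 0.1499.

0.150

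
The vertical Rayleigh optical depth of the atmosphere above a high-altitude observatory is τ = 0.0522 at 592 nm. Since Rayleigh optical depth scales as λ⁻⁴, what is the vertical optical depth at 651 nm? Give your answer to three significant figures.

0.0357

τ(651 nm) = τ(592 nm) × (592/651)⁴ = 0.0522 × (0.9094)⁴ = 0.0522 × 0.6839 = 0.0357.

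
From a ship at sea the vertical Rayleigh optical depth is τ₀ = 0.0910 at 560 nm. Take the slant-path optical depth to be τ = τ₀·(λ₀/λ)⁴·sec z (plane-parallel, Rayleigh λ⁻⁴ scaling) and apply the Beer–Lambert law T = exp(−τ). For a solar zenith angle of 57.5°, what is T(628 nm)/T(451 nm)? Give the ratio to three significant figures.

Airmass: sec 57.5° = 1.8612.
τ(628 nm) = 0.0910 × (560/628)⁴ × 1.8612 = 0.0910 × 0.6323 × 1.8612 = 0.1071.
τ(451 nm) = 0.0910 × (560/451)⁴ × 1.8612 = 0.0910 × 2.3771 × 1.8612 = 0.4026.
T(628)/T(451) = exp(τ_B − τ_A) = exp(0.2955) = 1.3438.

1.34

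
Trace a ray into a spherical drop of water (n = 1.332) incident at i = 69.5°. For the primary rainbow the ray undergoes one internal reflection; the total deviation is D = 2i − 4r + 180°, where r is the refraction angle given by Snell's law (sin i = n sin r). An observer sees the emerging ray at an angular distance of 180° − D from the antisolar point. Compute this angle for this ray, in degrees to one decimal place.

sin r = sin 69.5° / 1.332 = 0.9367/1.332 = 0.7032; r = 44.68°.
D = 2·69.5° − 4·44.68° + 180° = 139.00° − 178.74° + 180° = 140.26°.
Angle from antisolar point = 180° − D = 39.74°.

39.7°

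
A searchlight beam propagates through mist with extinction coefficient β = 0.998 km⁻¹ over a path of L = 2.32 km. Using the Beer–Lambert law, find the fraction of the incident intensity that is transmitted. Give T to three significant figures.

0.0987

τ = β·L = 0.998 × 2.32 = 2.3154.
T = exp(−2.3154) = 0.0987.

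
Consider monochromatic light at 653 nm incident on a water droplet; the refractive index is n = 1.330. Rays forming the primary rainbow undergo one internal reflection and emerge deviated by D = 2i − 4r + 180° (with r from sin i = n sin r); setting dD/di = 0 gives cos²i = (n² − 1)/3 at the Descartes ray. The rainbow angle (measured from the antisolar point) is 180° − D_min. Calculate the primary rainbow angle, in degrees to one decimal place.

cos²i = (1.76890 − 1)/3 = 0.25630; i = arccos(0.50626) = 59.585°.
sin r = sin 59.585°/1.330 = 0.64841; r = 40.422°.
D_min = 2·59.585° − 4·40.422° + 180° = 137.484°.
Rainbow angle = 180° − D_min = 42.516°.

42.5°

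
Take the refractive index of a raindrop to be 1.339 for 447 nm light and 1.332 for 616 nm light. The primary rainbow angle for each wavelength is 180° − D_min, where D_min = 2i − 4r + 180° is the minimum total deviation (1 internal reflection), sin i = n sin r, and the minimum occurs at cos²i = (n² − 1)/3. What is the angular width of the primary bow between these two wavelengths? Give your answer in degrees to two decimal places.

At 447 nm (n = 1.339): cos²i = 0.26431 → i = 59.062°, r = 39.834°, D_min = 138.786°, rainbow angle = 41.214°.
At 616 nm (n = 1.332): cos²i = 0.25807 → i = 59.469°, r = 40.290°, D_min = 137.776°, rainbow angle = 42.224°.
Angular width = |41.214° − 42.224°| = 1.010°.

1.01°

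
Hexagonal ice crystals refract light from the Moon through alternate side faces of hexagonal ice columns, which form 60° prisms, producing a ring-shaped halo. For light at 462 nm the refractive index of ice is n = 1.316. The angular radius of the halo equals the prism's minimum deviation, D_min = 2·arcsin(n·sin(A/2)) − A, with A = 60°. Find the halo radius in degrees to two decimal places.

22.30°

n·sin(A/2) = 1.316 × sin 30° = 1.316 × 0.5000 = 0.6580.
D_min = 2·arcsin(0.6580) − 60° = 2 × 41.148° − 60° = 22.295°.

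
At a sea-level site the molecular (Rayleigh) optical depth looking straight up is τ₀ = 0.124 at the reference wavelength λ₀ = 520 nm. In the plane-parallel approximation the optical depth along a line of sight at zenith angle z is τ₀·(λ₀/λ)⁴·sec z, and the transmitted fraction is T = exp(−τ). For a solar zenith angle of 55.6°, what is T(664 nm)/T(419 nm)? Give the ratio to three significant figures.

1.55

Airmass: sec 55.6° = 1.7700.
τ(664 nm) = 0.124 × (520/664)⁴ × 1.7700 = 0.124 × 0.3761 × 1.7700 = 0.0826.
τ(419 nm) = 0.124 × (520/419)⁴ × 1.7700 = 0.124 × 2.3722 × 1.7700 = 0.5207.
T(664)/T(419) = exp(τ_B − τ_A) = exp(0.4381) = 1.5498.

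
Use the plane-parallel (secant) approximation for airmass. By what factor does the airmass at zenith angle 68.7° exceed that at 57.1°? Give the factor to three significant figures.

X(68.7°)/X(57.1°) = sec 68.7° / sec 57.1° = cos 57.1° / cos 68.7° = 0.5432/0.3633 = 1.4953.

1.50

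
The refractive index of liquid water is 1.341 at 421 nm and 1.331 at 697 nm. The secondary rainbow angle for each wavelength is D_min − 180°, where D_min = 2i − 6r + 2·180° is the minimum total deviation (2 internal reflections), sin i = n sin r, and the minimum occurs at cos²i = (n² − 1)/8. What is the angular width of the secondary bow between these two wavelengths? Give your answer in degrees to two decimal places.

2.60°

At 421 nm (n = 1.341): cos²i = 0.09979 → i = 71.586°, r = 45.034°, D_min = 232.966°, rainbow angle = 52.966°.
At 697 nm (n = 1.331): cos²i = 0.09645 → i = 71.907°, r = 45.575°, D_min = 230.365°, rainbow angle = 50.365°.
Angular width = |52.966° − 50.365°| = 2.601°.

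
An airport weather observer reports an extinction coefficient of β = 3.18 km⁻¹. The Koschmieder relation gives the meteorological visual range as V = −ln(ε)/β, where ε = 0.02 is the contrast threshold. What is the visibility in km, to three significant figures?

1.23 km

V = −ln(0.02) / 3.18 = 3.912 / 3.18 = 1.2302 km.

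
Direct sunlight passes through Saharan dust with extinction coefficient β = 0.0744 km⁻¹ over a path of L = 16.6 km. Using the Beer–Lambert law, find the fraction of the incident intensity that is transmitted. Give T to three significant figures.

0.291

τ = β·L = 0.0744 × 16.6 = 1.2350.
T = exp(−1.2350) = 0.2908.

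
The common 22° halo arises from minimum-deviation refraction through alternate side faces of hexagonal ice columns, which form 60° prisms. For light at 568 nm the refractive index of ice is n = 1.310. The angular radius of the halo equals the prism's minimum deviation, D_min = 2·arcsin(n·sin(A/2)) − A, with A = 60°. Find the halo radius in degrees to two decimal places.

21.84°

n·sin(A/2) = 1.310 × sin 30° = 1.310 × 0.5000 = 0.6550.
D_min = 2·arcsin(0.6550) − 60° = 2 × 40.920° − 60° = 21.839°.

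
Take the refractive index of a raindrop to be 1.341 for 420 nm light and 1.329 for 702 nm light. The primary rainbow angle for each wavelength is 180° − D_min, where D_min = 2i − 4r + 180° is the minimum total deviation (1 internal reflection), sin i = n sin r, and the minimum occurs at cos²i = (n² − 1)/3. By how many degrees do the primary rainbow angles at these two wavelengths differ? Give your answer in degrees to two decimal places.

1.73°

At 420 nm (n = 1.341): cos²i = 0.26609 → i = 58.946°, r = 39.705°, D_min = 139.071°, rainbow angle = 40.929°.
At 702 nm (n = 1.329): cos²i = 0.25541 → i = 59.643°, r = 40.487°, D_min = 137.337°, rainbow angle = 42.663°.
Angular width = |40.929° − 42.663°| = 1.735°.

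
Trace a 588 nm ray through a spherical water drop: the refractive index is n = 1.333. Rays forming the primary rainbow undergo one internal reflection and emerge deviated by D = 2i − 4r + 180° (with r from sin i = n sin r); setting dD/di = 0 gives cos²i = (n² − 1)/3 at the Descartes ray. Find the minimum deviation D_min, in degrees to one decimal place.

cos²i = (1.77689 − 1)/3 = 0.25896; i = arccos(0.50888) = 59.410°.
sin r = sin 59.410°/1.333 = 0.64579; r = 40.225°.
D_min = 2·59.410° − 4·40.225° + 180° = 137.922°.

137.9°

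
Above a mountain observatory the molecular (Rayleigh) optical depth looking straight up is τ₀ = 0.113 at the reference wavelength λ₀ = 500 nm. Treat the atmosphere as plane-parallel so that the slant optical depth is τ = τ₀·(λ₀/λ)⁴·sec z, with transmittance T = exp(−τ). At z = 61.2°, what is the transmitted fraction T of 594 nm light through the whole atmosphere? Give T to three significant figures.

sec 61.2° = 2.0757.
τ = 0.113 × (500/594)⁴ × 2.0757 = 0.113 × 0.5020 × 2.0757 = 0.1178.
T = exp(−0.1178) = 0.8889.

0.889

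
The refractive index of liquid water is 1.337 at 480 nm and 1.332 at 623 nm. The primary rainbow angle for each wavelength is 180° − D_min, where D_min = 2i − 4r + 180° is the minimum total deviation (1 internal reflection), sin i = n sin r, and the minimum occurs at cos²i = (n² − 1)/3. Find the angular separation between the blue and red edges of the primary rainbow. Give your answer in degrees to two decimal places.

0.72°

At 480 nm (n = 1.337): cos²i = 0.26252 → i = 59.178°, r = 39.964°, D_min = 138.500°, rainbow angle = 41.500°.
At 623 nm (n = 1.332): cos²i = 0.25807 → i = 59.469°, r = 40.290°, D_min = 137.776°, rainbow angle = 42.224°.
Angular width = |41.500° − 42.224°| = 0.724°.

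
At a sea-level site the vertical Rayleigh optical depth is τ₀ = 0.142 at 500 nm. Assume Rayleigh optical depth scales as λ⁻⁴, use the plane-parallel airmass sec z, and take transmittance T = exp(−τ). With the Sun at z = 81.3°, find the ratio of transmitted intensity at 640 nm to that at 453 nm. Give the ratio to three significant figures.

Airmass: sec 81.3° = 6.6111.
τ(640 nm) = 0.142 × (500/640)⁴ × 6.6111 = 0.142 × 0.3725 × 6.6111 = 0.3497.
τ(453 nm) = 0.142 × (500/453)⁴ × 6.6111 = 0.142 × 1.4842 × 6.6111 = 1.3933.
T(640)/T(453) = exp(τ_B − τ_A) = exp(1.0436) = 2.8394.

2.84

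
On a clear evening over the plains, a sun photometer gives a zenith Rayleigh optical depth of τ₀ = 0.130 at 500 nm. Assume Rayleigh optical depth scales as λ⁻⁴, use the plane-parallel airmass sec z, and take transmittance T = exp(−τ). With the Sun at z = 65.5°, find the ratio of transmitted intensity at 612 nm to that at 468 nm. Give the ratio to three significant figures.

Airmass: sec 65.5° = 2.4114.
τ(612 nm) = 0.130 × (500/612)⁴ × 2.4114 = 0.130 × 0.4455 × 2.4114 = 0.1397.
τ(468 nm) = 0.130 × (500/468)⁴ × 2.4114 = 0.130 × 1.3029 × 2.4114 = 0.4084.
T(612)/T(468) = exp(τ_B − τ_A) = exp(0.2688) = 1.3083.

1.31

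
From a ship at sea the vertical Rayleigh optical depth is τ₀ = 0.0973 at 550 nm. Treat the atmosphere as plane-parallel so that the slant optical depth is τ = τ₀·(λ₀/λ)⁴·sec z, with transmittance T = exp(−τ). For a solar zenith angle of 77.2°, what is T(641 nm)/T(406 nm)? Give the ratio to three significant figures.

Airmass: sec 77.2° = 4.5137.
τ(641 nm) = 0.0973 × (550/641)⁴ × 4.5137 = 0.0973 × 0.5420 × 4.5137 = 0.2380.
τ(406 nm) = 0.0973 × (550/406)⁴ × 4.5137 = 0.0973 × 3.3678 × 4.5137 = 1.4791.
T(641)/T(406) = exp(τ_B − τ_A) = exp(1.2410) = 3.4592.

3.46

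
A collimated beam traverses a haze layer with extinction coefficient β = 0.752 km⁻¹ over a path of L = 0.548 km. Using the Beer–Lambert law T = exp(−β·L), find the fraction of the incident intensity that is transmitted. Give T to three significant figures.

τ = β·L = 0.752 × 0.548 = 0.4121.
T = exp(−0.4121) = 0.6623.

0.662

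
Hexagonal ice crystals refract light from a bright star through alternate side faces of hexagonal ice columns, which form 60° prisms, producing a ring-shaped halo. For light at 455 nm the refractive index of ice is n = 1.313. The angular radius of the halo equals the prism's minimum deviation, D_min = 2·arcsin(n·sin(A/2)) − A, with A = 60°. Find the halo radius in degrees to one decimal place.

22.1°

n·sin(A/2) = 1.313 × sin 30° = 1.313 × 0.5000 = 0.6565.
D_min = 2·arcsin(0.6565) − 60° = 2 × 41.033° − 60° = 22.067°.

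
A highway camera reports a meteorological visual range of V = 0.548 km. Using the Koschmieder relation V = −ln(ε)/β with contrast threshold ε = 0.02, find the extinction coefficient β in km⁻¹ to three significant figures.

7.14 km⁻¹

β = −ln(0.02) / V = 3.912 / 0.548 = 7.1387 km⁻¹.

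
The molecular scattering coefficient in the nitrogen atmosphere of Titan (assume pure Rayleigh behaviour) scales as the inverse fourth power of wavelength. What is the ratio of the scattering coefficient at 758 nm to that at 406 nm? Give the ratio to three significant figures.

0.0823

Rayleigh scattering ∝ λ⁻⁴, so the ratio of coefficients is the inverse fourth power of the wavelength ratio.
σ(758)/σ(406) = (406/758)⁴ = (0.5356)⁴ = 0.08231.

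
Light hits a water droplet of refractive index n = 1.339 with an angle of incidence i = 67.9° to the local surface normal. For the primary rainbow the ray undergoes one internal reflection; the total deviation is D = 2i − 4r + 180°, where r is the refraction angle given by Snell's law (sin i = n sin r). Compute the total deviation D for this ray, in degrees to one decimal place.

sin r = sin 67.9° / 1.339 = 0.9265/1.339 = 0.6920; r = 43.79°.
D = 2·67.9° − 4·43.79° + 180° = 135.80° − 175.14° + 180° = 140.66°.

140.7°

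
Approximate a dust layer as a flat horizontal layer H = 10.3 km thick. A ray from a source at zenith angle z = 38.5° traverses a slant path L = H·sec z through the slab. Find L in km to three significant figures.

sec z = 1/cos 38.5° = 1.2778.
L = 10.3 × 1.2778 = 13.161 km.

13.2 km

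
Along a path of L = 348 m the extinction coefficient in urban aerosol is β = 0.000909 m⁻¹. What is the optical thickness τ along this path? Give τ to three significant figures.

0.316

τ = β·L = 0.000909 × 348 = 0.3163.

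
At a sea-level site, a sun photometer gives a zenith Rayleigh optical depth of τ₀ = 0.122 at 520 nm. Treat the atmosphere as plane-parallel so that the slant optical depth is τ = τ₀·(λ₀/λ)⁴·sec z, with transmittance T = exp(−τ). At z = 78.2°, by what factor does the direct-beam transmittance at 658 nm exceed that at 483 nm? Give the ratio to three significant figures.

Airmass: sec 78.2° = 4.8901.
τ(658 nm) = 0.122 × (520/658)⁴ × 4.8901 = 0.122 × 0.3900 × 4.8901 = 0.2327.
τ(483 nm) = 0.122 × (520/483)⁴ × 4.8901 = 0.122 × 1.3435 × 4.8901 = 0.8015.
T(658)/T(483) = exp(τ_B − τ_A) = exp(0.5688) = 1.7661.

1.77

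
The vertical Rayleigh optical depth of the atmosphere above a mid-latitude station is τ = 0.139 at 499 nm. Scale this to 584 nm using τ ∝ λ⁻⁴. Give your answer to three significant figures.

0.0741

τ(584 nm) = τ(499 nm) × (499/584)⁴ = 0.139 × (0.8545)⁴ = 0.139 × 0.5330 = 0.0741.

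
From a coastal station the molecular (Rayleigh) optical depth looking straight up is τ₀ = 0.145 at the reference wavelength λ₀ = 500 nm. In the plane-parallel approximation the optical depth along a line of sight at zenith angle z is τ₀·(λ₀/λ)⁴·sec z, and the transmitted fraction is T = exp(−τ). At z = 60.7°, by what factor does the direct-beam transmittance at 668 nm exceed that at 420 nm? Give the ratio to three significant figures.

Airmass: sec 60.7° = 2.0434.
τ(668 nm) = 0.145 × (500/668)⁴ × 2.0434 = 0.145 × 0.3139 × 2.0434 = 0.0930.
τ(420 nm) = 0.145 × (500/420)⁴ × 2.0434 = 0.145 × 2.0086 × 2.0434 = 0.5951.
T(668)/T(420) = exp(τ_B − τ_A) = exp(0.5021) = 1.6522.

1.65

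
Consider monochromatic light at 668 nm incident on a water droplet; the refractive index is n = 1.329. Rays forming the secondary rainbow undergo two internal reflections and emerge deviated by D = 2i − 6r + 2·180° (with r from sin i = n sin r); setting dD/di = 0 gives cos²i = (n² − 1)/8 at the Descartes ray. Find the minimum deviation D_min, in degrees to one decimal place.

229.8°

cos²i = (1.76624 − 1)/8 = 0.09578; i = arccos(0.30948) = 71.972°.
sin r = sin 71.972°/1.329 = 0.71550; r = 45.685°.
D_min = 2·71.972° − 6·45.685° + 360° = 229.837°.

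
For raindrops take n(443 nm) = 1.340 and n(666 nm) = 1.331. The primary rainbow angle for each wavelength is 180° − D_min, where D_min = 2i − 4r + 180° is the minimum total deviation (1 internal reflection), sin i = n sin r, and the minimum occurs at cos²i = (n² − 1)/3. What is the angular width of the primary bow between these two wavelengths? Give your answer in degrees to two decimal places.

At 443 nm (n = 1.340): cos²i = 0.26520 → i = 59.004°, r = 39.770°, D_min = 138.929°, rainbow angle = 41.071°.
At 666 nm (n = 1.331): cos²i = 0.25719 → i = 59.527°, r = 40.356°, D_min = 137.630°, rainbow angle = 42.370°.
Angular width = |41.071° − 42.370°| = 1.299°.

1.30°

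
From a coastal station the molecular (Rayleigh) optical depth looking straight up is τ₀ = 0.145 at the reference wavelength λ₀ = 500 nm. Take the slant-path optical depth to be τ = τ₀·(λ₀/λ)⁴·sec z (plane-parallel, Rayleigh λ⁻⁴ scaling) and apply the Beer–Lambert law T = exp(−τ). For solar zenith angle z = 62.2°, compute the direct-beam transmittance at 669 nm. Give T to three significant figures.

0.908

sec 62.2° = 2.1441.
τ = 0.145 × (500/669)⁴ × 2.1441 = 0.145 × 0.3120 × 2.1441 = 0.0970.
T = exp(−0.0970) = 0.9076.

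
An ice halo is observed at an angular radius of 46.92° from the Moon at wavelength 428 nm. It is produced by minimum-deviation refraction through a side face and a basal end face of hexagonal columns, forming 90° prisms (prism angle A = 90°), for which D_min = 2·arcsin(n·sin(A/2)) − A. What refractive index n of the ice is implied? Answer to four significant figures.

1.315

Rearranging: n = sin((D_min + A)/2) / sin(A/2).
(D_min + A)/2 = (46.92° + 90°)/2 = 68.460°.
n = sin 68.460° / sin 45° = 0.9302 / 0.7071 = 1.3154.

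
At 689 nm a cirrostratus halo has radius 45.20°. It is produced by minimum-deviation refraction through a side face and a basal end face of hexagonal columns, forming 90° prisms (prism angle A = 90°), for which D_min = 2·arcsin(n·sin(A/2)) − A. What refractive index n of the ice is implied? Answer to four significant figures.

Rearranging: n = sin((D_min + A)/2) / sin(A/2).
(D_min + A)/2 = (45.20° + 90°)/2 = 67.600°.
n = sin 67.600° / sin 45° = 0.9245 / 0.7071 = 1.3075.

1.308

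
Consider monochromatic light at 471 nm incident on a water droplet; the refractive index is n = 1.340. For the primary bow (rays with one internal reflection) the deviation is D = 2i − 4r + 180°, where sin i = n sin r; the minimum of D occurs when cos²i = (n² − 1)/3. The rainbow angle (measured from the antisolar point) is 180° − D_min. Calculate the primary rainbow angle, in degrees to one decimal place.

cos²i = (1.79560 − 1)/3 = 0.26520; i = arccos(0.51498) = 59.004°.
sin r = sin 59.004°/1.340 = 0.63971; r = 39.770°.
D_min = 2·59.004° − 4·39.770° + 180° = 138.929°.
Rainbow angle = 180° − D_min = 41.071°.

41.1°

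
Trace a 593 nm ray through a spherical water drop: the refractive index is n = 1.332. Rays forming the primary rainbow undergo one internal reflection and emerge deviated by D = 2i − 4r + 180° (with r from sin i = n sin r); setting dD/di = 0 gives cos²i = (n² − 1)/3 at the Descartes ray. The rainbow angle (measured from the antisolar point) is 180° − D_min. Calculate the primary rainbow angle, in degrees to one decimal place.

42.2°

cos²i = (1.77422 − 1)/3 = 0.25807; i = arccos(0.50801) = 59.469°.
sin r = sin 59.469°/1.332 = 0.64666; r = 40.290°.
D_min = 2·59.469° − 4·40.290° + 180° = 137.776°.
Rainbow angle = 180° − D_min = 42.224°.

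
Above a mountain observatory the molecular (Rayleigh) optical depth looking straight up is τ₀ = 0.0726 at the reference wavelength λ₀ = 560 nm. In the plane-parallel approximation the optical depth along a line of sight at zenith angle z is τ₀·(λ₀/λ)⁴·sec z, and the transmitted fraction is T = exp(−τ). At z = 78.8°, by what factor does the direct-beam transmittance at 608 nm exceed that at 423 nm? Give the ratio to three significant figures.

Airmass: sec 78.8° = 5.1484.
τ(608 nm) = 0.0726 × (560/608)⁴ × 5.1484 = 0.0726 × 0.7197 × 5.1484 = 0.2690.
τ(423 nm) = 0.0726 × (560/423)⁴ × 5.1484 = 0.0726 × 3.0718 × 5.1484 = 1.1482.
T(608)/T(423) = exp(τ_B − τ_A) = exp(0.8792) = 2.4089.

2.41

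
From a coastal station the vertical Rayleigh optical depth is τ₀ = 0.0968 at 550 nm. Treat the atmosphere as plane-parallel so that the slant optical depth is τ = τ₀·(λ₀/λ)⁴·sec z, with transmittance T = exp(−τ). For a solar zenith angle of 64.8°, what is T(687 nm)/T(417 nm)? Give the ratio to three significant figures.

Airmass: sec 64.8° = 2.3486.
τ(687 nm) = 0.0968 × (550/687)⁴ × 2.3486 = 0.0968 × 0.4108 × 2.3486 = 0.0934.
τ(417 nm) = 0.0968 × (550/417)⁴ × 2.3486 = 0.0968 × 3.0263 × 2.3486 = 0.6880.
T(687)/T(417) = exp(τ_B − τ_A) = exp(0.5946) = 1.8123.

1.81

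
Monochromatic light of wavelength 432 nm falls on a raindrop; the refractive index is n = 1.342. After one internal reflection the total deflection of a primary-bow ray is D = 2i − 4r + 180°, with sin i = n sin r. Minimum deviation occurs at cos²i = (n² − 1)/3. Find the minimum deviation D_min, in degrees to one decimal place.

139.2°

cos²i = (1.80096 − 1)/3 = 0.26699; i = arccos(0.51671) = 58.888°.
sin r = sin 58.888°/1.342 = 0.63797; r = 39.641°.
D_min = 2·58.888° − 4·39.641° + 180° = 139.213°.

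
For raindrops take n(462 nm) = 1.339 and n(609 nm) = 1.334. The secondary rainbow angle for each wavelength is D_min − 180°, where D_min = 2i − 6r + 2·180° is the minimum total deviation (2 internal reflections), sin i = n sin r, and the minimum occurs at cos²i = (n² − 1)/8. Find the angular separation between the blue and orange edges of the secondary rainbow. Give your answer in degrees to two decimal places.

At 462 nm (n = 1.339): cos²i = 0.09912 → i = 71.650°, r = 45.141°, D_min = 232.451°, rainbow angle = 52.451°.
At 609 nm (n = 1.334): cos²i = 0.09744 → i = 71.810°, r = 45.411°, D_min = 231.153°, rainbow angle = 51.153°.
Angular width = |52.451° − 51.153°| = 1.299°.

1.30°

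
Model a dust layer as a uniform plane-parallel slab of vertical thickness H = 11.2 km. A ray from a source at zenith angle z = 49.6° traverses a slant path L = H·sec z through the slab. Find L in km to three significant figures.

17.3 km

sec z = 1/cos 49.6° = 1.5429.
L = 11.2 × 1.5429 = 17.281 km.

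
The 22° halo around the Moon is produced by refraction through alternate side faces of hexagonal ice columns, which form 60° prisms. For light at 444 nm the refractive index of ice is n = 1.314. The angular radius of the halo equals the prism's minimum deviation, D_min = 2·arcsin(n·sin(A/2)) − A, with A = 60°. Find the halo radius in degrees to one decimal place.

n·sin(A/2) = 1.314 × sin 30° = 1.314 × 0.5000 = 0.6570.
D_min = 2·arcsin(0.6570) − 60° = 2 × 41.071° − 60° = 22.143°.

22.1°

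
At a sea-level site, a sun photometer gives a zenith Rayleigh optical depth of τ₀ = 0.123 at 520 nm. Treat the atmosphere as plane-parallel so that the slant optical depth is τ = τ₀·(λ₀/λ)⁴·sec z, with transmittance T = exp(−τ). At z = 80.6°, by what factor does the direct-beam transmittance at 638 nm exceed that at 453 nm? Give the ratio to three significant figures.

2.65

Airmass: sec 80.6° = 6.1227.
τ(638 nm) = 0.123 × (520/638)⁴ × 6.1227 = 0.123 × 0.4413 × 6.1227 = 0.3323.
τ(453 nm) = 0.123 × (520/453)⁴ × 6.1227 = 0.123 × 1.7363 × 6.1227 = 1.3076.
T(638)/T(453) = exp(τ_B − τ_A) = exp(0.9752) = 2.6518.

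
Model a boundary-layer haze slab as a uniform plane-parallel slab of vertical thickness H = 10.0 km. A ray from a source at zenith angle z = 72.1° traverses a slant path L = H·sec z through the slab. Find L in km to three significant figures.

sec z = 1/cos 72.1° = 3.2535.
L = 10.0 × 3.2535 = 32.535 km.

32.5 km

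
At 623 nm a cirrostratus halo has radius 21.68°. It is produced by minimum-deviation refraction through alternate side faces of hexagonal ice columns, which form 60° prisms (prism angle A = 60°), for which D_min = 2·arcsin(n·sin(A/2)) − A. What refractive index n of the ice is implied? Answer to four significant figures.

1.308

Rearranging: n = sin((D_min + A)/2) / sin(A/2).
(D_min + A)/2 = (21.68° + 60°)/2 = 40.840°.
n = sin 40.840° / sin 30° = 0.6539 / 0.5000 = 1.3079.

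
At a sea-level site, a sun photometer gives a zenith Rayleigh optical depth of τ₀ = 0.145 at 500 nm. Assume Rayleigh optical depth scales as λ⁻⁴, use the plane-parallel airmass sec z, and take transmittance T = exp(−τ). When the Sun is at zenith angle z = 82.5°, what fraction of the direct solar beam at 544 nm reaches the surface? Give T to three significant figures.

sec 82.5° = 7.6613.
τ = 0.145 × (500/544)⁴ × 7.6613 = 0.145 × 0.7136 × 7.6613 = 0.7928.
T = exp(−0.7928) = 0.4526.

0.453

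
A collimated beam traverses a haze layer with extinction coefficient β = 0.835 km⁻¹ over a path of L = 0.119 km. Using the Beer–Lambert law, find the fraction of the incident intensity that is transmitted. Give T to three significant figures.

0.905

τ = β·L = 0.835 × 0.119 = 0.0994.
T = exp(−0.0994) = 0.9054.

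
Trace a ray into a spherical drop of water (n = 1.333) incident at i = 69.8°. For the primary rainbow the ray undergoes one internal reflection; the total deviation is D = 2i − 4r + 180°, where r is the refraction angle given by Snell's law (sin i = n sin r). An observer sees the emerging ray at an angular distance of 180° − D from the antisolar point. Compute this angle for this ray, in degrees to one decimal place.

sin r = sin 69.8° / 1.333 = 0.9385/1.333 = 0.7040; r = 44.75°.
D = 2·69.8° − 4·44.75° + 180° = 139.60° − 179.01° + 180° = 140.59°.
Angle from antisolar point = 180° − D = 39.41°.

39.4°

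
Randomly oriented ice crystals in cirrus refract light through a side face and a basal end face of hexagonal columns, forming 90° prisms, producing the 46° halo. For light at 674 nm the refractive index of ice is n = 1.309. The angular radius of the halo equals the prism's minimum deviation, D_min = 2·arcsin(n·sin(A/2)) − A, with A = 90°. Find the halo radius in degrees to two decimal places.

45.52°

n·sin(A/2) = 1.309 × sin 45° = 1.309 × 0.7071 = 0.9256.
D_min = 2·arcsin(0.9256) − 90° = 2 × 67.759° − 90° = 45.519°.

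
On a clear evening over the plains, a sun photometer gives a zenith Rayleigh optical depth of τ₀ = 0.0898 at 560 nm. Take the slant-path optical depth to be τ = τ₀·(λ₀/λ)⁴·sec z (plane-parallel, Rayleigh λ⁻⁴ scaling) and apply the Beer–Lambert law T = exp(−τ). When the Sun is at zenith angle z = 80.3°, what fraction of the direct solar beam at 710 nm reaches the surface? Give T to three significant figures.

sec 80.3° = 5.9351.
τ = 0.0898 × (560/710)⁴ × 5.9351 = 0.0898 × 0.3870 × 5.9351 = 0.2063.
T = exp(−0.2063) = 0.8136.

0.814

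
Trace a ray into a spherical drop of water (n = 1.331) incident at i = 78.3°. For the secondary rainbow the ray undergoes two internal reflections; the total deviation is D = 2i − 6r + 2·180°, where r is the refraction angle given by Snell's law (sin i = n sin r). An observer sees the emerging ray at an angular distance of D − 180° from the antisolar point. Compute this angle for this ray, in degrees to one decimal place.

52.4°

sin r = sin 78.3° / 1.331 = 0.9792/1.331 = 0.7357; r = 47.37°.
D = 2·78.3° − 6·47.37° + 2·180° = 156.60° − 284.20° + 360° = 232.40°.
Angle from antisolar point = D − 180° = 52.40°.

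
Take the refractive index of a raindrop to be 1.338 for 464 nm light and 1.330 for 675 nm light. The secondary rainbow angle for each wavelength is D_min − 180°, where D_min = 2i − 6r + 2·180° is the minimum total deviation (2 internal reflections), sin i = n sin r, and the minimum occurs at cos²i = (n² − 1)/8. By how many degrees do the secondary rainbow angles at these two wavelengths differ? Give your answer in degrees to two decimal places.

At 464 nm (n = 1.338): cos²i = 0.09878 → i = 71.682°, r = 45.195°, D_min = 232.193°, rainbow angle = 52.193°.
At 675 nm (n = 1.330): cos²i = 0.09611 → i = 71.940°, r = 45.630°, D_min = 230.101°, rainbow angle = 50.101°.
Angular width = |52.193° − 50.101°| = 2.092°.

2.09°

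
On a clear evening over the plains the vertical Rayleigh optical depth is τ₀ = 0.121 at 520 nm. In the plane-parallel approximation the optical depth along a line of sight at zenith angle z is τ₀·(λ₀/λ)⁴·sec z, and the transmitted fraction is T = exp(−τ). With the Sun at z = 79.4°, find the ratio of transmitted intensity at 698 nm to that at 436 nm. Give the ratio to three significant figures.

Airmass: sec 79.4° = 5.4362.
τ(698 nm) = 0.121 × (520/698)⁴ × 5.4362 = 0.121 × 0.3080 × 5.4362 = 0.2026.
τ(436 nm) = 0.121 × (520/436)⁴ × 5.4362 = 0.121 × 2.0233 × 5.4362 = 1.3309.
T(698)/T(436) = exp(τ_B − τ_A) = exp(1.1283) = 3.0904.

3.09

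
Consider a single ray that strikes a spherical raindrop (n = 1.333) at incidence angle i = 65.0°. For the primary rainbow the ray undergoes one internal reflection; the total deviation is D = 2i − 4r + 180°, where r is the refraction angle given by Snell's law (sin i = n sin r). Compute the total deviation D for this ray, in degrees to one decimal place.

138.7°

sin r = sin 65.0° / 1.333 = 0.9063/1.333 = 0.6799; r = 42.84°.
D = 2·65.0° − 4·42.84° + 180° = 130.00° − 171.34° + 180° = 138.66°.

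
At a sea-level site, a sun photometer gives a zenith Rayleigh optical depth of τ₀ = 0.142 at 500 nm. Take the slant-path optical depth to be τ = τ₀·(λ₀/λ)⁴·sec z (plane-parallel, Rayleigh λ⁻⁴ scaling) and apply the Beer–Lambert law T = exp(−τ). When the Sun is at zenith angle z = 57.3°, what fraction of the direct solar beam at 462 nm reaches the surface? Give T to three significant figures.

0.697

sec 57.3° = 1.8510.
τ = 0.142 × (500/462)⁴ × 1.8510 = 0.142 × 1.3719 × 1.8510 = 0.3606.
T = exp(−0.3606) = 0.6973.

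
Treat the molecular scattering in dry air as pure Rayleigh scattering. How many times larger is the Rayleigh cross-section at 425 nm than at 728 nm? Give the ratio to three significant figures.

Rayleigh scattering ∝ λ⁻⁴, so the ratio of coefficients is the inverse fourth power of the wavelength ratio.
σ(425)/σ(728) = (728/425)⁴ = (1.7129)⁴ = 8.609.

8.61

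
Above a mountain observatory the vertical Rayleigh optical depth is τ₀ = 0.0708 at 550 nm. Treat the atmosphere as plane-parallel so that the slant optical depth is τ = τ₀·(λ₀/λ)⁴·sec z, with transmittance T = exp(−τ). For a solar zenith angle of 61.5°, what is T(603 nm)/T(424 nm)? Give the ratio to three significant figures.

Airmass: sec 61.5° = 2.0957.
τ(603 nm) = 0.0708 × (550/603)⁴ × 2.0957 = 0.0708 × 0.6921 × 2.0957 = 0.1027.
τ(424 nm) = 0.0708 × (550/424)⁴ × 2.0957 = 0.0708 × 2.8313 × 2.0957 = 0.4201.
T(603)/T(424) = exp(τ_B − τ_A) = exp(0.3174) = 1.3736.

1.37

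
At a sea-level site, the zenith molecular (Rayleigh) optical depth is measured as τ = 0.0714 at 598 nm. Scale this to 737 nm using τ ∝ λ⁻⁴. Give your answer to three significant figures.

0.0309

τ(737 nm) = τ(598 nm) × (598/737)⁴ = 0.0714 × (0.8114)⁴ = 0.0714 × 0.4334 = 0.0309.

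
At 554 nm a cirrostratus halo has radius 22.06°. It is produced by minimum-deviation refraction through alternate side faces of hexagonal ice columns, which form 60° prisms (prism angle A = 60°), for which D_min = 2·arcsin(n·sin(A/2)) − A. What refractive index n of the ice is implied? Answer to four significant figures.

Rearranging: n = sin((D_min + A)/2) / sin(A/2).
(D_min + A)/2 = (22.06° + 60°)/2 = 41.030°.
n = sin 41.030° / sin 30° = 0.6565 / 0.5000 = 1.3129.

1.313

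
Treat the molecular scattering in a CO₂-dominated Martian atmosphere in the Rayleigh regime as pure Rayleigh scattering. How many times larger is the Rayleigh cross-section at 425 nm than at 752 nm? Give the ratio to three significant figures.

Rayleigh scattering ∝ λ⁻⁴, so the ratio of coefficients is the inverse fourth power of the wavelength ratio.
σ(425)/σ(752) = (752/425)⁴ = (1.7694)⁴ = 9.802.

9.80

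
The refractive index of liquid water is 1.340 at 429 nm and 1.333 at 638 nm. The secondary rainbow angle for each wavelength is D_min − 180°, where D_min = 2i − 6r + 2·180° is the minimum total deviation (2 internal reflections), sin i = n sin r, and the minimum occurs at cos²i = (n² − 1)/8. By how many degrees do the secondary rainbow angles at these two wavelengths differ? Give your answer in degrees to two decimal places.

At 429 nm (n = 1.340): cos²i = 0.09945 → i = 71.618°, r = 45.088°, D_min = 232.709°, rainbow angle = 52.709°.
At 638 nm (n = 1.333): cos²i = 0.09711 → i = 71.843°, r = 45.466°, D_min = 230.891°, rainbow angle = 50.891°.
Angular width = |52.709° − 50.891°| = 1.818°.

1.82°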